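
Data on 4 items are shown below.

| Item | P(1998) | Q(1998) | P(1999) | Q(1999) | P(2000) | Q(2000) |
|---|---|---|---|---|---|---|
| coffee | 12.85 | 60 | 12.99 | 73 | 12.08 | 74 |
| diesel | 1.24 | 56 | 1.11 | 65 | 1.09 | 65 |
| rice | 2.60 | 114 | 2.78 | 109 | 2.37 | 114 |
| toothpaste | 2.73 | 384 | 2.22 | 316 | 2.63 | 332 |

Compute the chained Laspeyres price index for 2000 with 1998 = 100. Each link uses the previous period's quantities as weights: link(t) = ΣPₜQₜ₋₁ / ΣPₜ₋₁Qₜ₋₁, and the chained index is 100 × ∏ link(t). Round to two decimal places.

92.81

Link 1998→1999:
ΣP(1999)Q(1998) = 12.99×60 + 1.11×56 + 2.78×114 + 2.22×384 = 779.4 + 62.16 + 316.92 + 852.48 = 2010.96
ΣP(1998)Q(1998) = 12.85×60 + 1.24×56 + 2.60×114 + 2.73×384 = 771 + 69.44 + 296.4 + 1048.32 = 2185.16
link = 2010.96/2185.16 = 0.920280
Link 1999→2000:
ΣP(2000)Q(1999) = 12.08×73 + 1.09×65 + 2.37×109 + 2.63×316 = 881.84 + 70.85 + 258.33 + 831.08 = 2042.1
ΣP(1999)Q(1999) = 12.99×73 + 1.11×65 + 2.78×109 + 2.22×316 = 948.27 + 72.15 + 303.02 + 701.52 = 2024.96
link = 2042.1/2024.96 = 1.008464
Chained index = 100 × 0.920280 × 1.008464 = 92.8070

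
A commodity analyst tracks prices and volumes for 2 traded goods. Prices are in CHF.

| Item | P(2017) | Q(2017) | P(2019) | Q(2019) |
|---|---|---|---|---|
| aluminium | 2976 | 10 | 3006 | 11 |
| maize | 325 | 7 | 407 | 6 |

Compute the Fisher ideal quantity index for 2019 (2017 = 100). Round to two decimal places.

108.09

Laspeyres component (base-period weights):
ΣP(2017)Q(2019) = 2976×11 + 325×6 = 32736 + 1950 = 34686
ΣP(2017)Q(2017) = 2976×10 + 325×7 = 29760 + 2275 = 32035
L = 34686 / 32035 × 100 = 108.2753
Paasche component (current-period weights):
ΣP(2019)Q(2019) = 3006×11 + 407×6 = 33066 + 2442 = 35508
ΣP(2019)Q(2017) = 3006×10 + 407×7 = 30060 + 2849 = 32909
P = 35508 / 32909 × 100 = 107.8975
Fisher = √(L × P) = √(108.2753 × 107.8975) = 108.0863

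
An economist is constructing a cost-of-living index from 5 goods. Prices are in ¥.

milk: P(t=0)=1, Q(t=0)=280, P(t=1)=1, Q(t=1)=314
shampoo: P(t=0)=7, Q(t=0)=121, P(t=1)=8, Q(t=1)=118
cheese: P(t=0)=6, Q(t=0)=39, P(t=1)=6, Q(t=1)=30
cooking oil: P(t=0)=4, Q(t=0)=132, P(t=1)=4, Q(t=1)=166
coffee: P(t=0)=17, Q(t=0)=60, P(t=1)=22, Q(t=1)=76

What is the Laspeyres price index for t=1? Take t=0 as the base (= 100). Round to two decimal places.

Laspeyres price index uses base-period quantities as weights.
ΣP(t=1)·Q(t=0) = 1×280 + 8×121 + 6×39 + 4×132 + 22×60 = 280 + 968 + 234 + 528 + 1320 = 3330
ΣP(t=0)·Q(t=0) = 1×280 + 7×121 + 6×39 + 4×132 + 17×60 = 280 + 847 + 234 + 528 + 1020 = 2909
Index = 3330 / 2909 × 100 = 114.4723

114.47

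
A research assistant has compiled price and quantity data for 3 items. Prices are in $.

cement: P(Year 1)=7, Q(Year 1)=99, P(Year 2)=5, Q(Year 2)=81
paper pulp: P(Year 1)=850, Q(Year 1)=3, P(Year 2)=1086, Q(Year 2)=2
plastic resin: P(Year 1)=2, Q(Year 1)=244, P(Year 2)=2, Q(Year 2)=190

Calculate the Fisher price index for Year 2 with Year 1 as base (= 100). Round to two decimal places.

Laspeyres component (base-period weights):
ΣP(Year 2)Q(Year 1) = 5×99 + 1086×3 + 2×244 = 495 + 3258 + 488 = 4241
ΣP(Year 1)Q(Year 1) = 7×99 + 850×3 + 2×244 = 693 + 2550 + 488 = 3731
L = 4241 / 3731 × 100 = 113.6693
Paasche component (current-period weights):
ΣP(Year 2)Q(Year 2) = 5×81 + 1086×2 + 2×190 = 405 + 2172 + 380 = 2957
ΣP(Year 1)Q(Year 2) = 7×81 + 850×2 + 2×190 = 567 + 1700 + 380 = 2647
P = 2957 / 2647 × 100 = 111.7114
Fisher = √(L × P) = √(113.6693 × 111.7114) = 112.6861

112.69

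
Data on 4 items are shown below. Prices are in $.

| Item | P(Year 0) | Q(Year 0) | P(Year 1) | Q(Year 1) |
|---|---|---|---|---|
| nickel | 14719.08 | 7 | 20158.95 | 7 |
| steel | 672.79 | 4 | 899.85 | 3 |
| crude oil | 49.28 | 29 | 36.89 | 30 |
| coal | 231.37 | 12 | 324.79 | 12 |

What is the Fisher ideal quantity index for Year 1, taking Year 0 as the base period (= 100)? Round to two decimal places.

Laspeyres component (base-period weights):
ΣP(Year 0)Q(Year 1) = 14719.08×7 + 672.79×3 + 49.28×30 + 231.37×12 = 103033.56 + 2018.37 + 1478.4 + 2776.44 = 109306.77
ΣP(Year 0)Q(Year 0) = 14719.08×7 + 672.79×4 + 49.28×29 + 231.37×12 = 103033.56 + 2691.16 + 1429.12 + 2776.44 = 109930.28
L = 109306.77 / 109930.28 × 100 = 99.4328
Paasche component (current-period weights):
ΣP(Year 1)Q(Year 1) = 20158.95×7 + 899.85×3 + 36.89×30 + 324.79×12 = 141112.65 + 2699.55 + 1106.7 + 3897.48 = 148816.38
ΣP(Year 1)Q(Year 0) = 20158.95×7 + 899.85×4 + 36.89×29 + 324.79×12 = 141112.65 + 3599.4 + 1069.81 + 3897.48 = 149679.34
P = 148816.38 / 149679.34 × 100 = 99.4235
Fisher = √(L × P) = √(99.4328 × 99.4235) = 99.4281

99.43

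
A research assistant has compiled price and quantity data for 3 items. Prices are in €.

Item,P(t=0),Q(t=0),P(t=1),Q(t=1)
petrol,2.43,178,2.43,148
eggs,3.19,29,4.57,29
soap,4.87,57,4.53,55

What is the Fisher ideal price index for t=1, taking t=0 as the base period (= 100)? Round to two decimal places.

102.77

Laspeyres component (base-period weights):
ΣP(t=1)Q(t=0) = 2.43×178 + 4.57×29 + 4.53×57 = 432.54 + 132.53 + 258.21 = 823.28
ΣP(t=0)Q(t=0) = 2.43×178 + 3.19×29 + 4.87×57 = 432.54 + 92.51 + 277.59 = 802.64
L = 823.28 / 802.64 × 100 = 102.5715
Paasche component (current-period weights):
ΣP(t=1)Q(t=1) = 2.43×148 + 4.57×29 + 4.53×55 = 359.64 + 132.53 + 249.15 = 741.32
ΣP(t=0)Q(t=1) = 2.43×148 + 3.19×29 + 4.87×55 = 359.64 + 92.51 + 267.85 = 720
P = 741.32 / 720 × 100 = 102.9611
Fisher = √(L × P) = √(102.5715 × 102.9611) = 102.7661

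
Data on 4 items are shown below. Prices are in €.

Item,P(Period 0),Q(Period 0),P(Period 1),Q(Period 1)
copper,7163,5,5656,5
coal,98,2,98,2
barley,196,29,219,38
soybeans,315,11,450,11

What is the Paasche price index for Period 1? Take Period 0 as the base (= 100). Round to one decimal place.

89.0

Paasche price index uses current-period quantities as weights.
ΣP(Period 1)·Q(Period 1) = 5656×5 + 98×2 + 219×38 + 450×11 = 28280 + 196 + 8322 + 4950 = 41748
ΣP(Period 0)·Q(Period 1) = 7163×5 + 98×2 + 196×38 + 315×11 = 35815 + 196 + 7448 + 3465 = 46924
Index = 41748 / 46924 × 100 = 88.9694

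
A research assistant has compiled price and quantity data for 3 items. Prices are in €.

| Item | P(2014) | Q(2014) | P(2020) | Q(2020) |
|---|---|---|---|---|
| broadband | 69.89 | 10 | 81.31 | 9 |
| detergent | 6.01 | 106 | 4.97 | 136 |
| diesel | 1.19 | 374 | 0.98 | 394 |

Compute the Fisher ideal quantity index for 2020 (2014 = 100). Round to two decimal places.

106.32

Laspeyres component (base-period weights):
ΣP(2014)Q(2020) = 69.89×9 + 6.01×136 + 1.19×394 = 629.01 + 817.36 + 468.86 = 1915.23
ΣP(2014)Q(2014) = 69.89×10 + 6.01×106 + 1.19×374 = 698.9 + 637.06 + 445.06 = 1781.02
L = 1915.23 / 1781.02 × 100 = 107.5356
Paasche component (current-period weights):
ΣP(2020)Q(2020) = 81.31×9 + 4.97×136 + 0.98×394 = 731.79 + 675.92 + 386.12 = 1793.83
ΣP(2020)Q(2014) = 81.31×10 + 4.97×106 + 0.98×374 = 813.1 + 526.82 + 366.52 = 1706.44
P = 1793.83 / 1706.44 × 100 = 105.1212
Fisher = √(L × P) = √(107.5356 × 105.1212) = 106.3215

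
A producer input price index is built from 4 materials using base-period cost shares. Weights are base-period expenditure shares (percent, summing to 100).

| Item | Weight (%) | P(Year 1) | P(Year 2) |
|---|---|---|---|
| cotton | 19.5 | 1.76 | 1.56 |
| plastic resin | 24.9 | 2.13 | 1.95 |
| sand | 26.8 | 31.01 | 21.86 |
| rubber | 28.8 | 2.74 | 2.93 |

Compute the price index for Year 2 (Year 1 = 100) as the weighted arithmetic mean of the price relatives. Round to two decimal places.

89.77

cotton: 19.5 × (1.56/1.76) = 19.5 × 0.886364 = 17.2841
plastic resin: 24.9 × (1.95/2.13) = 24.9 × 0.915493 = 22.7958
sand: 26.8 × (21.86/31.01) = 26.8 × 0.704934 = 18.8922
rubber: 28.8 × (2.93/2.74) = 28.8 × 1.069343 = 30.7971
Index = Σ wᵢ·(p₁ᵢ/p₀ᵢ) = 17.2841 + 22.7958 + 18.8922 + 30.7971 = 89.7692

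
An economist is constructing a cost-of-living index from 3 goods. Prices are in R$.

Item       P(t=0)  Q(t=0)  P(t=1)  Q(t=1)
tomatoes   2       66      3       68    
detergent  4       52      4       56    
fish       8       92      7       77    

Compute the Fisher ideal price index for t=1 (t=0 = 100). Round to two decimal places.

98.33

Laspeyres component (base-period weights):
ΣP(t=1)Q(t=0) = 3×66 + 4×52 + 7×92 = 198 + 208 + 644 = 1050
ΣP(t=0)Q(t=0) = 2×66 + 4×52 + 8×92 = 132 + 208 + 736 = 1076
L = 1050 / 1076 × 100 = 97.5836
Paasche component (current-period weights):
ΣP(t=1)Q(t=1) = 3×68 + 4×56 + 7×77 = 204 + 224 + 539 = 967
ΣP(t=0)Q(t=1) = 2×68 + 4×56 + 8×77 = 136 + 224 + 616 = 976
P = 967 / 976 × 100 = 99.0779
Fisher = √(L × P) = √(97.5836 × 99.0779) = 98.3279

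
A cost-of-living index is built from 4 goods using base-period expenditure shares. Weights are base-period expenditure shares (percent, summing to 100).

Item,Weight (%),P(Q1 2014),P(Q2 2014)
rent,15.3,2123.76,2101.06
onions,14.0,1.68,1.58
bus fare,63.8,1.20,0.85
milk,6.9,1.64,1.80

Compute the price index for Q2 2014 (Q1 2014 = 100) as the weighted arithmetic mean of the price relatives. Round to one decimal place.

rent: 15.3 × (2101.06/2123.76) = 15.3 × 0.989311 = 15.1365
onions: 14.0 × (1.58/1.68) = 14.0 × 0.940476 = 13.1667
bus fare: 63.8 × (0.85/1.20) = 63.8 × 0.708333 = 45.1917
milk: 6.9 × (1.80/1.64) = 6.9 × 1.097561 = 7.5732
Index = Σ wᵢ·(p₁ᵢ/p₀ᵢ) = 15.1365 + 13.1667 + 45.1917 + 7.5732 = 81.0680

81.1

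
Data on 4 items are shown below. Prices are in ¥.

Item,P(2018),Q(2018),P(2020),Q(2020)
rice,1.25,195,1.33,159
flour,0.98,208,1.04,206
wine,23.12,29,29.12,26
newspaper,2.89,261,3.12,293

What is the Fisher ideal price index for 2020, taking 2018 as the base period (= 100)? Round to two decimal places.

Laspeyres component (base-period weights):
ΣP(2020)Q(2018) = 1.33×195 + 1.04×208 + 29.12×29 + 3.12×261 = 259.35 + 216.32 + 844.48 + 814.32 = 2134.47
ΣP(2018)Q(2018) = 1.25×195 + 0.98×208 + 23.12×29 + 2.89×261 = 243.75 + 203.84 + 670.48 + 754.29 = 1872.36
L = 2134.47 / 1872.36 × 100 = 113.9989
Paasche component (current-period weights):
ΣP(2020)Q(2020) = 1.33×159 + 1.04×206 + 29.12×26 + 3.12×293 = 211.47 + 214.24 + 757.12 + 914.16 = 2096.99
ΣP(2018)Q(2020) = 1.25×159 + 0.98×206 + 23.12×26 + 2.89×293 = 198.75 + 201.88 + 601.12 + 846.77 = 1848.52
P = 2096.99 / 1848.52 × 100 = 113.4416
Fisher = √(L × P) = √(113.9989 × 113.4416) = 113.7199

113.72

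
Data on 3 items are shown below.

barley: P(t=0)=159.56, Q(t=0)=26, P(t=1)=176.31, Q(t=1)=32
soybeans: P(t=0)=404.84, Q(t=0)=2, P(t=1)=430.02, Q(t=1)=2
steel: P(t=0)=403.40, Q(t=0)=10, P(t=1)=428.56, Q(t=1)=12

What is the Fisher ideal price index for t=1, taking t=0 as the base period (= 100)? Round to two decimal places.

108.23

Laspeyres component (base-period weights):
ΣP(t=1)Q(t=0) = 176.31×26 + 430.02×2 + 428.56×10 = 4584.06 + 860.04 + 4285.6 = 9729.7
ΣP(t=0)Q(t=0) = 159.56×26 + 404.84×2 + 403.40×10 = 4148.56 + 809.68 + 4034 = 8992.24
L = 9729.7 / 8992.24 × 100 = 108.2011
Paasche component (current-period weights):
ΣP(t=1)Q(t=1) = 176.31×32 + 430.02×2 + 428.56×12 = 5641.92 + 860.04 + 5142.72 = 11644.68
ΣP(t=0)Q(t=1) = 159.56×32 + 404.84×2 + 403.40×12 = 5105.92 + 809.68 + 4840.8 = 10756.4
P = 11644.68 / 10756.4 × 100 = 108.2582
Fisher = √(L × P) = √(108.2011 × 108.2582) = 108.2296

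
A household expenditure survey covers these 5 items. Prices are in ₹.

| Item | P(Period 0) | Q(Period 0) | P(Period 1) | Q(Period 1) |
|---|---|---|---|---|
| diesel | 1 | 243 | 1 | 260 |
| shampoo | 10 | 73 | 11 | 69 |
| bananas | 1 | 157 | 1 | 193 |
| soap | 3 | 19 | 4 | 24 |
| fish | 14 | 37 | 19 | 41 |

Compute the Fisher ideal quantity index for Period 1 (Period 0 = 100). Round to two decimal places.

105.11

Laspeyres component (base-period weights):
ΣP(Period 0)Q(Period 1) = 1×260 + 10×69 + 1×193 + 3×24 + 14×41 = 260 + 690 + 193 + 72 + 574 = 1789
ΣP(Period 0)Q(Period 0) = 1×243 + 10×73 + 1×157 + 3×19 + 14×37 = 243 + 730 + 157 + 57 + 518 = 1705
L = 1789 / 1705 × 100 = 104.9267
Paasche component (current-period weights):
ΣP(Period 1)Q(Period 1) = 1×260 + 11×69 + 1×193 + 4×24 + 19×41 = 260 + 759 + 193 + 96 + 779 = 2087
ΣP(Period 1)Q(Period 0) = 1×243 + 11×73 + 1×157 + 4×19 + 19×37 = 243 + 803 + 157 + 76 + 703 = 1982
P = 2087 / 1982 × 100 = 105.2977
Fisher = √(L × P) = √(104.9267 × 105.2977) = 105.1120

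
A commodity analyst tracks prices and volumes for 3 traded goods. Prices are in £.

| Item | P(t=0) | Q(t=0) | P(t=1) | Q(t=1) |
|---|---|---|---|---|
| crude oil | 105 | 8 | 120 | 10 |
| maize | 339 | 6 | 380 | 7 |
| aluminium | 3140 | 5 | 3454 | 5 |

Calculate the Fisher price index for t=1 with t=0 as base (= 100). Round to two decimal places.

110.46

Laspeyres component (base-period weights):
ΣP(t=1)Q(t=0) = 120×8 + 380×6 + 3454×5 = 960 + 2280 + 17270 = 20510
ΣP(t=0)Q(t=0) = 105×8 + 339×6 + 3140×5 = 840 + 2034 + 15700 = 18574
L = 20510 / 18574 × 100 = 110.4232
Paasche component (current-period weights):
ΣP(t=1)Q(t=1) = 120×10 + 380×7 + 3454×5 = 1200 + 2660 + 17270 = 21130
ΣP(t=0)Q(t=1) = 105×10 + 339×7 + 3140×5 = 1050 + 2373 + 15700 = 19123
P = 21130 / 19123 × 100 = 110.4952
Fisher = √(L × P) = √(110.4232 × 110.4952) = 110.4592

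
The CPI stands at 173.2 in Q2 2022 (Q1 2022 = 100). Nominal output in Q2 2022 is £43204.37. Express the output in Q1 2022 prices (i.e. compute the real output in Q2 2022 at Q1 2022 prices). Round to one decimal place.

Real = Nominal ÷ (Index/100) = 43204.37 ÷ (173.2/100)
     = 43204.37 ÷ 1.732 = 24944.7864

24944.8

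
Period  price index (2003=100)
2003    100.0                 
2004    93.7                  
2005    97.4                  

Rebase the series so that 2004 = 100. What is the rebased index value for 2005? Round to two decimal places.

Rebased(2005) = 97.4 / 93.7 × 100 = 103.9488

103.95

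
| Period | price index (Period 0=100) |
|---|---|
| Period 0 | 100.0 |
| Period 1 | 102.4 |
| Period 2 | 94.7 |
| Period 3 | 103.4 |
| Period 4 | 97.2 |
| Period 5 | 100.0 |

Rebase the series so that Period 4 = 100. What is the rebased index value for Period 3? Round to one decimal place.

Rebased(Period 3) = 103.4 / 97.2 × 100 = 106.3786

106.4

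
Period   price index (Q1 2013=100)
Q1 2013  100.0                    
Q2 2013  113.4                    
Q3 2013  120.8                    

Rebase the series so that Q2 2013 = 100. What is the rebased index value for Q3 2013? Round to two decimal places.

106.53

Rebased(Q3 2013) = 120.8 / 113.4 × 100 = 106.5256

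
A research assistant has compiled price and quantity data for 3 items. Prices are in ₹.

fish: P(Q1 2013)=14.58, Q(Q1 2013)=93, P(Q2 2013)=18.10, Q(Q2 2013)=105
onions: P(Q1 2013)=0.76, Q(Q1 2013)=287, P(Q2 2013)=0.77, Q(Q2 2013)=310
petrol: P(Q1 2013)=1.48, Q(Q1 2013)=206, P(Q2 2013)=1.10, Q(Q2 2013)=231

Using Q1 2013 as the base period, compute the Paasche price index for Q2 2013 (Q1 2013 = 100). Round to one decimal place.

113.5

Paasche price index uses current-period quantities as weights.
ΣP(Q2 2013)·Q(Q2 2013) = 18.10×105 + 0.77×310 + 1.10×231 = 1900.5 + 238.7 + 254.1 = 2393.3
ΣP(Q1 2013)·Q(Q2 2013) = 14.58×105 + 0.76×310 + 1.48×231 = 1530.9 + 235.6 + 341.88 = 2108.38
Index = 2393.3 / 2108.38 × 100 = 113.5137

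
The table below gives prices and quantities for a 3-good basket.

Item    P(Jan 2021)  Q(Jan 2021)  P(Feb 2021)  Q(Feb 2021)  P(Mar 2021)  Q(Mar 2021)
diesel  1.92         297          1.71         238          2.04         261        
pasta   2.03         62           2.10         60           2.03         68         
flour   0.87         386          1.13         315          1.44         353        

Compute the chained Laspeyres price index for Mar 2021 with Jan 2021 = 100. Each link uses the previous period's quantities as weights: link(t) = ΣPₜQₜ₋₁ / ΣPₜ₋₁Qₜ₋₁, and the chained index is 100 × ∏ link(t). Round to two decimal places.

Link Jan 2021→Feb 2021:
ΣP(Feb 2021)Q(Jan 2021) = 1.71×297 + 2.10×62 + 1.13×386 = 507.87 + 130.2 + 436.18 = 1074.25
ΣP(Jan 2021)Q(Jan 2021) = 1.92×297 + 2.03×62 + 0.87×386 = 570.24 + 125.86 + 335.82 = 1031.92
link = 1074.25/1031.92 = 1.041021
Link Feb 2021→Mar 2021:
ΣP(Mar 2021)Q(Feb 2021) = 2.04×238 + 2.03×60 + 1.44×315 = 485.52 + 121.8 + 453.6 = 1060.92
ΣP(Feb 2021)Q(Feb 2021) = 1.71×238 + 2.10×60 + 1.13×315 = 406.98 + 126 + 355.95 = 888.93
link = 1060.92/888.93 = 1.193480
Chained index = 100 × 1.041021 × 1.193480 = 124.2437

124.24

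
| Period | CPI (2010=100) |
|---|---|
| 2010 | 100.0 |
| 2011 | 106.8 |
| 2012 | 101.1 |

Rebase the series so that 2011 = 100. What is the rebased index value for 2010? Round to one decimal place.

Rebased(2010) = 100.0 / 106.8 × 100 = 93.6330

93.6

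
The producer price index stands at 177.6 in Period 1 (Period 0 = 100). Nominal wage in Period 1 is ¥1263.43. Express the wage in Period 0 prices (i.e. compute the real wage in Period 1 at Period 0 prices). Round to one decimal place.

Real = Nominal ÷ (Index/100) = 1263.43 ÷ (177.6/100)
     = 1263.43 ÷ 1.776 = 711.3908

711.4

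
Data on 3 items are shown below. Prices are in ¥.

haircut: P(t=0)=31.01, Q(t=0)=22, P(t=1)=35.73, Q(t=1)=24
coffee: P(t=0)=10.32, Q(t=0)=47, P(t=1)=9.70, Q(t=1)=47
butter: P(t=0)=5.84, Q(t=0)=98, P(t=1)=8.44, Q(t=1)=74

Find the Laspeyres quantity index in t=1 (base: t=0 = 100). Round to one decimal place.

Laspeyres quantity index uses base-period prices as weights.
ΣP(t=0)·Q(t=1) = 31.01×24 + 10.32×47 + 5.84×74 = 744.24 + 485.04 + 432.16 = 1661.44
ΣP(t=0)·Q(t=0) = 31.01×22 + 10.32×47 + 5.84×98 = 682.22 + 485.04 + 572.32 = 1739.58
Index = 1661.44 / 1739.58 × 100 = 95.5081

95.5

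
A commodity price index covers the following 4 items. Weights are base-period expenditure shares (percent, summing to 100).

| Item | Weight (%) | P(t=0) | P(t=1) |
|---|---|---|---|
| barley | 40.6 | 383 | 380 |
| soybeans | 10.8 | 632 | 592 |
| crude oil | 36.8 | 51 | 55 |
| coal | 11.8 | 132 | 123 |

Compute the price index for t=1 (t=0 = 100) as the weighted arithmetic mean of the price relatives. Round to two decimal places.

barley: 40.6 × (380/383) = 40.6 × 0.992167 = 40.2820
soybeans: 10.8 × (592/632) = 10.8 × 0.936709 = 10.1165
crude oil: 36.8 × (55/51) = 36.8 × 1.078431 = 39.6863
coal: 11.8 × (123/132) = 11.8 × 0.931818 = 10.9955
Index = Σ wᵢ·(p₁ᵢ/p₀ᵢ) = 40.2820 + 10.1165 + 39.6863 + 10.9955 = 101.0802

101.08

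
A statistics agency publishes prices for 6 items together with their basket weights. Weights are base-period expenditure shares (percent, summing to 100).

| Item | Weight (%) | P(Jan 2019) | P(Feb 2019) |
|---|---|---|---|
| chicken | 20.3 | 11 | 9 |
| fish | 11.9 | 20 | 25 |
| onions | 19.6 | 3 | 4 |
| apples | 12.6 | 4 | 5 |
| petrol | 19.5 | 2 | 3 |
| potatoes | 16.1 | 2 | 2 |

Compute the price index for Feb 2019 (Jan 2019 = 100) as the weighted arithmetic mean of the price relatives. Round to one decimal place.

chicken: 20.3 × (9/11) = 20.3 × 0.818182 = 16.6091
fish: 11.9 × (25/20) = 11.9 × 1.250000 = 14.8750
onions: 19.6 × (4/3) = 19.6 × 1.333333 = 26.1333
apples: 12.6 × (5/4) = 12.6 × 1.250000 = 15.7500
petrol: 19.5 × (3/2) = 19.5 × 1.500000 = 29.2500
potatoes: 16.1 × (2/2) = 16.1 × 1.000000 = 16.1000
Index = Σ wᵢ·(p₁ᵢ/p₀ᵢ) = 16.6091 + 14.8750 + 26.1333 + 15.7500 + 29.2500 + 16.1000 = 118.7174

118.7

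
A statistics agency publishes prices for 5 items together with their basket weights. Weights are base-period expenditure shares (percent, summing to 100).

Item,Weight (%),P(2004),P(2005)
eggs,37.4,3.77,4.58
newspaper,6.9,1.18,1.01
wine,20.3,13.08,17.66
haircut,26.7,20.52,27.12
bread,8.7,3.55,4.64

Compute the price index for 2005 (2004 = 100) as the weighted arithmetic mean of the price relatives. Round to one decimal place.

eggs: 37.4 × (4.58/3.77) = 37.4 × 1.214854 = 45.4355
newspaper: 6.9 × (1.01/1.18) = 6.9 × 0.855932 = 5.9059
wine: 20.3 × (17.66/13.08) = 20.3 × 1.350153 = 27.4081
haircut: 26.7 × (27.12/20.52) = 26.7 × 1.321637 = 35.2877
bread: 8.7 × (4.64/3.55) = 8.7 × 1.307042 = 11.3713
Index = Σ wᵢ·(p₁ᵢ/p₀ᵢ) = 45.4355 + 5.9059 + 27.4081 + 35.2877 + 11.3713 = 125.4086

125.4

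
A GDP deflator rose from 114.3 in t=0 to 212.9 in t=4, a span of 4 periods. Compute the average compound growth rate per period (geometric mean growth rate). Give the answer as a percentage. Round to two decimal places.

Growth factor = (212.9/114.3)^(1/4) = (1.862642)^(1/4) = 1.168241
Growth rate = 1.168241 − 1 = 0.168241 = 16.8241%

16.82%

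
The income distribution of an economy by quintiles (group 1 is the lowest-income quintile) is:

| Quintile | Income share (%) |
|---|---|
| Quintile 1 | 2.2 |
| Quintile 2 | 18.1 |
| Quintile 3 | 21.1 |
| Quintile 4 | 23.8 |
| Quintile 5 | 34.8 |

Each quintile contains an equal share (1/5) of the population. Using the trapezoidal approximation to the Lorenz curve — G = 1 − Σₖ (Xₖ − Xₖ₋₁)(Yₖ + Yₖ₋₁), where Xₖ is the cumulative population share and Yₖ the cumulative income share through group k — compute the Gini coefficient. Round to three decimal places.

0.284

Cumulative income shares Yₖ: 0.0220, 0.2030, 0.4140, 0.6520, 1.0000
Σ (Xₖ−Xₖ₋₁)(Yₖ+Yₖ₋₁) = (1/5)(0.0220+0.0000) + (1/5)(0.2030+0.0220) + (1/5)(0.4140+0.2030) + (1/5)(0.6520+0.4140) + (1/5)(1.0000+0.6520)
  = 0.0044 + 0.0450 + 0.1234 + 0.2132 + 0.3304 = 0.7164
G = 1 − 0.7164 = 0.2836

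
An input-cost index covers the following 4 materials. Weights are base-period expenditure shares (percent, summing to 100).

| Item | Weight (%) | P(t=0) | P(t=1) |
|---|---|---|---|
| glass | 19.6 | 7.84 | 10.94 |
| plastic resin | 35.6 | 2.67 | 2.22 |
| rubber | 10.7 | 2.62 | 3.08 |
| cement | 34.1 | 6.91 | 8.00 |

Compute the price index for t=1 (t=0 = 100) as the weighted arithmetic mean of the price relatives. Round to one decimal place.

109.0

glass: 19.6 × (10.94/7.84) = 19.6 × 1.395408 = 27.3500
plastic resin: 35.6 × (2.22/2.67) = 35.6 × 0.831461 = 29.6000
rubber: 10.7 × (3.08/2.62) = 10.7 × 1.175573 = 12.5786
cement: 34.1 × (8.00/6.91) = 34.1 × 1.157742 = 39.4790
Index = Σ wᵢ·(p₁ᵢ/p₀ᵢ) = 27.3500 + 29.6000 + 12.5786 + 39.4790 = 109.0076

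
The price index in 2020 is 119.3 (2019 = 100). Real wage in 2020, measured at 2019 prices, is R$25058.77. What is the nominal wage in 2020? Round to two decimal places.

29895.11

Nominal = Real × (Index/100) = 25058.77 × (119.3/100)
        = 25058.77 × 1.193 = 29895.1126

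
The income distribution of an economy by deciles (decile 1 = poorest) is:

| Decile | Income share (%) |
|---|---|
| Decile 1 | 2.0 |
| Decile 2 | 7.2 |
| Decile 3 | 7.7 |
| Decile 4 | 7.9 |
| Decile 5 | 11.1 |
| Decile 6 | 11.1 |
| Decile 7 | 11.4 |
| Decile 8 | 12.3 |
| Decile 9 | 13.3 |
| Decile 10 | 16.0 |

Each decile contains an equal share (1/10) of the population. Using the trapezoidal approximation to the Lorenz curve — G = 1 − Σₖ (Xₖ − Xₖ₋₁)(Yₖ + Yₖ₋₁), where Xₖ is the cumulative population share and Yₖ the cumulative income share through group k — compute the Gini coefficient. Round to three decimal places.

Cumulative income shares Yₖ: 0.0200, 0.0920, 0.1690, 0.2480, 0.3590, 0.4700, 0.5840, 0.7070, 0.8400, 1.0000
Σ (Xₖ−Xₖ₋₁)(Yₖ+Yₖ₋₁) = (1/10)(0.0200+0.0000) + (1/10)(0.0920+0.0200) + (1/10)(0.1690+0.0920) + (1/10)(0.2480+0.1690) + (1/10)(0.3590+0.2480) + (1/10)(0.4700+0.3590) + (1/10)(0.5840+0.4700) + (1/10)(0.7070+0.5840) + (1/10)(0.8400+0.7070) + (1/10)(1.0000+0.8400)
  = 0.0020 + 0.0112 + 0.0261 + 0.0417 + 0.0607 + 0.0829 + 0.1054 + 0.1291 + 0.1547 + 0.1840 = 0.7978
G = 1 − 0.7978 = 0.2022

0.202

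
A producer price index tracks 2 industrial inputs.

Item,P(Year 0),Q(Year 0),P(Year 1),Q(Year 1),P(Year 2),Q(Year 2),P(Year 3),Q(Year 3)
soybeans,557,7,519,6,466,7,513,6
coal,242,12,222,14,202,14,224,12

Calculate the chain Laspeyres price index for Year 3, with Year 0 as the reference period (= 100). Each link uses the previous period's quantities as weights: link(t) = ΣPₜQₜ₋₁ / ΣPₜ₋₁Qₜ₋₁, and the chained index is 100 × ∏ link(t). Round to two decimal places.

92.42

Link Year 0→Year 1:
ΣP(Year 1)Q(Year 0) = 519×7 + 222×12 = 3633 + 2664 = 6297
ΣP(Year 0)Q(Year 0) = 557×7 + 242×12 = 3899 + 2904 = 6803
link = 6297/6803 = 0.925621
Link Year 1→Year 2:
ΣP(Year 2)Q(Year 1) = 466×6 + 202×14 = 2796 + 2828 = 5624
ΣP(Year 1)Q(Year 1) = 519×6 + 222×14 = 3114 + 3108 = 6222
link = 5624/6222 = 0.903889
Link Year 2→Year 3:
ΣP(Year 3)Q(Year 2) = 513×7 + 224×14 = 3591 + 3136 = 6727
ΣP(Year 2)Q(Year 2) = 466×7 + 202×14 = 3262 + 2828 = 6090
link = 6727/6090 = 1.104598
Chained index = 100 × 0.925621 × 0.903889 × 1.104598 = 92.4172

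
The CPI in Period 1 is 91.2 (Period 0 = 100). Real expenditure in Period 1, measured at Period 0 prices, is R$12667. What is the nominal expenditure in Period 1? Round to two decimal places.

Nominal = Real × (Index/100) = 12667 × (91.2/100)
        = 12667 × 0.912 = 11552.3040

11552.30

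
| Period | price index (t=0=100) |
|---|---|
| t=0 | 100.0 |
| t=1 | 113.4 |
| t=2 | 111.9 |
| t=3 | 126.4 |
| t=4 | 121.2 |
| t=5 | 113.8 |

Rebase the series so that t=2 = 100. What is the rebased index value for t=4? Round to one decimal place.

108.3

Rebased(t=4) = 121.2 / 111.9 × 100 = 108.3110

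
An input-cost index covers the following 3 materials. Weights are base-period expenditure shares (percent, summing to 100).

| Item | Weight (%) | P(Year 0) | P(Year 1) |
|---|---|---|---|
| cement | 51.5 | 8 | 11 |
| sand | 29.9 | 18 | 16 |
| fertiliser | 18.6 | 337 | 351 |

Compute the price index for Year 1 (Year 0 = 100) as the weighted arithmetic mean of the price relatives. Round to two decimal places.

cement: 51.5 × (11/8) = 51.5 × 1.375000 = 70.8125
sand: 29.9 × (16/18) = 29.9 × 0.888889 = 26.5778
fertiliser: 18.6 × (351/337) = 18.6 × 1.041543 = 19.3727
Index = Σ wᵢ·(p₁ᵢ/p₀ᵢ) = 70.8125 + 26.5778 + 19.3727 = 116.7630

116.76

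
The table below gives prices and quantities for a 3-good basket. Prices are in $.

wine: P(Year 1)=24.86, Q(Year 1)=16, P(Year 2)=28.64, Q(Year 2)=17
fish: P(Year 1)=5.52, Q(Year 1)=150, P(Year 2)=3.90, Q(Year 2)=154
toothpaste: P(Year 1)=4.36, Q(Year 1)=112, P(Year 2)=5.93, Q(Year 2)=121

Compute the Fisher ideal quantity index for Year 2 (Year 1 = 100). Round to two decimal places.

105.37

Laspeyres component (base-period weights):
ΣP(Year 1)Q(Year 2) = 24.86×17 + 5.52×154 + 4.36×121 = 422.62 + 850.08 + 527.56 = 1800.26
ΣP(Year 1)Q(Year 1) = 24.86×16 + 5.52×150 + 4.36×112 = 397.76 + 828 + 488.32 = 1714.08
L = 1800.26 / 1714.08 × 100 = 105.0278
Paasche component (current-period weights):
ΣP(Year 2)Q(Year 2) = 28.64×17 + 3.90×154 + 5.93×121 = 486.88 + 600.6 + 717.53 = 1805.01
ΣP(Year 2)Q(Year 1) = 28.64×16 + 3.90×150 + 5.93×112 = 458.24 + 585 + 664.16 = 1707.4
P = 1805.01 / 1707.4 × 100 = 105.7169
Fisher = √(L × P) = √(105.0278 × 105.7169) = 105.3718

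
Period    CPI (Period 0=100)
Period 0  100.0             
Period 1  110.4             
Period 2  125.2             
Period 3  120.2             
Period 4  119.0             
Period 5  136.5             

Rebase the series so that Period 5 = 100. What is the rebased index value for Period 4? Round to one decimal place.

87.2

Rebased(Period 4) = 119.0 / 136.5 × 100 = 87.1795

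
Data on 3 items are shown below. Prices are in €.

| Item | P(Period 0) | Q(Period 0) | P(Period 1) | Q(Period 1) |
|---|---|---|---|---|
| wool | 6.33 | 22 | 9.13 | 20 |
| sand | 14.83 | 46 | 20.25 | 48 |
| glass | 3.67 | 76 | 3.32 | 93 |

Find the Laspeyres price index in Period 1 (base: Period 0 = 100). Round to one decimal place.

Laspeyres price index uses base-period quantities as weights.
ΣP(Period 1)·Q(Period 0) = 9.13×22 + 20.25×46 + 3.32×76 = 200.86 + 931.5 + 252.32 = 1384.68
ΣP(Period 0)·Q(Period 0) = 6.33×22 + 14.83×46 + 3.67×76 = 139.26 + 682.18 + 278.92 = 1100.36
Index = 1384.68 / 1100.36 × 100 = 125.8388

125.8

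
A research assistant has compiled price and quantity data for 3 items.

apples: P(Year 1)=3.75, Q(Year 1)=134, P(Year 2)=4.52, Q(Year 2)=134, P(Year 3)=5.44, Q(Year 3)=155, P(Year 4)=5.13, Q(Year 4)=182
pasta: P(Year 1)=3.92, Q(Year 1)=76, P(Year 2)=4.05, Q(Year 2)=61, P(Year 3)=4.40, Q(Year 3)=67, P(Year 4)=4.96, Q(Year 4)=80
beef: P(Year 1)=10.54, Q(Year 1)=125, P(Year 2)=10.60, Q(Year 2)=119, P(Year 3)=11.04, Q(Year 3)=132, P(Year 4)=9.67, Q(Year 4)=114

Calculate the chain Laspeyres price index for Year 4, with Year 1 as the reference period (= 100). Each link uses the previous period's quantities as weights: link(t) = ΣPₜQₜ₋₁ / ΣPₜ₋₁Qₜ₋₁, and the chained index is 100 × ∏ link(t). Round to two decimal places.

Link Year 1→Year 2:
ΣP(Year 2)Q(Year 1) = 4.52×134 + 4.05×76 + 10.60×125 = 605.68 + 307.8 + 1325 = 2238.48
ΣP(Year 1)Q(Year 1) = 3.75×134 + 3.92×76 + 10.54×125 = 502.5 + 297.92 + 1317.5 = 2117.92
link = 2238.48/2117.92 = 1.056924
Link Year 2→Year 3:
ΣP(Year 3)Q(Year 2) = 5.44×134 + 4.40×61 + 11.04×119 = 728.96 + 268.4 + 1313.76 = 2311.12
ΣP(Year 2)Q(Year 2) = 4.52×134 + 4.05×61 + 10.60×119 = 605.68 + 247.05 + 1261.4 = 2114.13
link = 2311.12/2114.13 = 1.093178
Link Year 3→Year 4:
ΣP(Year 4)Q(Year 3) = 5.13×155 + 4.96×67 + 9.67×132 = 795.15 + 332.32 + 1276.44 = 2403.91
ΣP(Year 3)Q(Year 3) = 5.44×155 + 4.40×67 + 11.04×132 = 843.2 + 294.8 + 1457.28 = 2595.28
link = 2403.91/2595.28 = 0.926262
Chained index = 100 × 1.056924 × 1.093178 × 0.926262 = 107.0209

107.02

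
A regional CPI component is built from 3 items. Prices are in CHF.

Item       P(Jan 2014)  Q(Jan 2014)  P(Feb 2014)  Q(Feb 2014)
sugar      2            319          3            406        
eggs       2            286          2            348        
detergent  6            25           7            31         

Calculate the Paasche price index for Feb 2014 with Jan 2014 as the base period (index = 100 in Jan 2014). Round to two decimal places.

Paasche price index uses current-period quantities as weights.
ΣP(Feb 2014)·Q(Feb 2014) = 3×406 + 2×348 + 7×31 = 1218 + 696 + 217 = 2131
ΣP(Jan 2014)·Q(Feb 2014) = 2×406 + 2×348 + 6×31 = 812 + 696 + 186 = 1694
Index = 2131 / 1694 × 100 = 125.7969

125.80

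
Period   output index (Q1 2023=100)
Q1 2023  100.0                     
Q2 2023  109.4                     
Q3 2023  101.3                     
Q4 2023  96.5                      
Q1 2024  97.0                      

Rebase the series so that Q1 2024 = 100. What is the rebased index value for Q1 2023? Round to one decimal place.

103.1

Rebased(Q1 2023) = 100.0 / 97.0 × 100 = 103.0928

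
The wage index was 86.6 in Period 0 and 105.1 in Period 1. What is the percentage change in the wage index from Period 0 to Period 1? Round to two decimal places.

Change = (105.1 − 86.6) / 86.6 × 100
       = 18.5 / 86.6 × 100 = 21.3626%

21.36%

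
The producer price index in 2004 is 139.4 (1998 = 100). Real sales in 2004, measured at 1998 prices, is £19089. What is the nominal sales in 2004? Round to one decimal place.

Nominal = Real × (Index/100) = 19089 × (139.4/100)
        = 19089 × 1.394 = 26610.0660

26610.1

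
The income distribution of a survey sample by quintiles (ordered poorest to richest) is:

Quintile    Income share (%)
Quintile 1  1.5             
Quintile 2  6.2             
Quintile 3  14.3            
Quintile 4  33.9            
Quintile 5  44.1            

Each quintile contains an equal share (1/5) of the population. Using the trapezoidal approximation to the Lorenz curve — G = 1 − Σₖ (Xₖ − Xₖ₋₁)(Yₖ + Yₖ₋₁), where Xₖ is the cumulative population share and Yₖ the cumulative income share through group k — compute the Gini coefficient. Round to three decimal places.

Cumulative income shares Yₖ: 0.0150, 0.0770, 0.2200, 0.5590, 1.0000
Σ (Xₖ−Xₖ₋₁)(Yₖ+Yₖ₋₁) = (1/5)(0.0150+0.0000) + (1/5)(0.0770+0.0150) + (1/5)(0.2200+0.0770) + (1/5)(0.5590+0.2200) + (1/5)(1.0000+0.5590)
  = 0.0030 + 0.0184 + 0.0594 + 0.1558 + 0.3118 = 0.5484
G = 1 − 0.5484 = 0.4516

0.452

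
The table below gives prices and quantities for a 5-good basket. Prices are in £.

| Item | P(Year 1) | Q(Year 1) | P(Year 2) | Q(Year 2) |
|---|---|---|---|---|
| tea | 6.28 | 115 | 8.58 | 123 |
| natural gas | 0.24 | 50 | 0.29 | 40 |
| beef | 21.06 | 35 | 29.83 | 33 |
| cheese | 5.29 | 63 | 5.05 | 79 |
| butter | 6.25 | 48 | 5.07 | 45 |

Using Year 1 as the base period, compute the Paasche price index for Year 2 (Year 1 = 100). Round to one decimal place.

123.1

Paasche price index uses current-period quantities as weights.
ΣP(Year 2)·Q(Year 2) = 8.58×123 + 0.29×40 + 29.83×33 + 5.05×79 + 5.07×45 = 1055.34 + 11.6 + 984.39 + 398.95 + 228.15 = 2678.43
ΣP(Year 1)·Q(Year 2) = 6.28×123 + 0.24×40 + 21.06×33 + 5.29×79 + 6.25×45 = 772.44 + 9.6 + 694.98 + 417.91 + 281.25 = 2176.18
Index = 2678.43 / 2176.18 × 100 = 123.0794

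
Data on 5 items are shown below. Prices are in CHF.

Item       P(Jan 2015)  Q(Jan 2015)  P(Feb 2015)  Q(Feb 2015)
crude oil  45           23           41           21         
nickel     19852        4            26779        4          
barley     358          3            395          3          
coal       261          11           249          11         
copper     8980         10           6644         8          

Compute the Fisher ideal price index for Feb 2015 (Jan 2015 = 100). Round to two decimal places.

Laspeyres component (base-period weights):
ΣP(Feb 2015)Q(Jan 2015) = 41×23 + 26779×4 + 395×3 + 249×11 + 6644×10 = 943 + 107116 + 1185 + 2739 + 66440 = 178423
ΣP(Jan 2015)Q(Jan 2015) = 45×23 + 19852×4 + 358×3 + 261×11 + 8980×10 = 1035 + 79408 + 1074 + 2871 + 89800 = 174188
L = 178423 / 174188 × 100 = 102.4313
Paasche component (current-period weights):
ΣP(Feb 2015)Q(Feb 2015) = 41×21 + 26779×4 + 395×3 + 249×11 + 6644×8 = 861 + 107116 + 1185 + 2739 + 53152 = 165053
ΣP(Jan 2015)Q(Feb 2015) = 45×21 + 19852×4 + 358×3 + 261×11 + 8980×8 = 945 + 79408 + 1074 + 2871 + 71840 = 156138
P = 165053 / 156138 × 100 = 105.7097
Fisher = √(L × P) = √(102.4313 × 105.7097) = 104.0576

104.06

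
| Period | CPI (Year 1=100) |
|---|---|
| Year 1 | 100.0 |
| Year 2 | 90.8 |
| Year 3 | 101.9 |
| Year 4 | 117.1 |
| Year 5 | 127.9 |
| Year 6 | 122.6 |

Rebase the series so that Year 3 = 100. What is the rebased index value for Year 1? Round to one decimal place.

Rebased(Year 1) = 100.0 / 101.9 × 100 = 98.1354

98.1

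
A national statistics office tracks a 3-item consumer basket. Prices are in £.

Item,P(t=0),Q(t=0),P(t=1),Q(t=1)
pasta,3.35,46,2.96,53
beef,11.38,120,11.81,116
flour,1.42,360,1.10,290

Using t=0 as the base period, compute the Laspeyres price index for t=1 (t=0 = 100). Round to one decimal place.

96.0

Laspeyres price index uses base-period quantities as weights.
ΣP(t=1)·Q(t=0) = 2.96×46 + 11.81×120 + 1.10×360 = 136.16 + 1417.2 + 396 = 1949.36
ΣP(t=0)·Q(t=0) = 3.35×46 + 11.38×120 + 1.42×360 = 154.1 + 1365.6 + 511.2 = 2030.9
Index = 1949.36 / 2030.9 × 100 = 95.9850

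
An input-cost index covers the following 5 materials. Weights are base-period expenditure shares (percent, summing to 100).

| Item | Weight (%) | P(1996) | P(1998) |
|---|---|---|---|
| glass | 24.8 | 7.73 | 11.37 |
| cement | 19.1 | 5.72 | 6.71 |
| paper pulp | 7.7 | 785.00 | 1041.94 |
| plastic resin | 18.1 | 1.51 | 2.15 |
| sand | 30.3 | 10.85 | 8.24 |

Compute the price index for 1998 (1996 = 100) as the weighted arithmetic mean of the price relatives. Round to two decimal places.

glass: 24.8 × (11.37/7.73) = 24.8 × 1.470893 = 36.4781
cement: 19.1 × (6.71/5.72) = 19.1 × 1.173077 = 22.4058
paper pulp: 7.7 × (1041.94/785.00) = 7.7 × 1.327312 = 10.2203
plastic resin: 18.1 × (2.15/1.51) = 18.1 × 1.423841 = 25.7715
sand: 30.3 × (8.24/10.85) = 30.3 × 0.759447 = 23.0112
Index = Σ wᵢ·(p₁ᵢ/p₀ᵢ) = 36.4781 + 22.4058 + 10.2203 + 25.7715 + 23.0112 = 117.8870

117.89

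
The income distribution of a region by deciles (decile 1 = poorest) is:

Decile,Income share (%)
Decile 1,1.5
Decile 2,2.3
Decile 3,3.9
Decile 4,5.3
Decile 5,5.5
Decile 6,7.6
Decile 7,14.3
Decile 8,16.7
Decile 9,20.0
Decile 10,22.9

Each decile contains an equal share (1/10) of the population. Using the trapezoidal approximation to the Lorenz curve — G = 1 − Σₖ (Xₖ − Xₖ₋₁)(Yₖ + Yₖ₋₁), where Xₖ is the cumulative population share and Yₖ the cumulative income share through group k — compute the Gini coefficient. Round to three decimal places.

0.410

Cumulative income shares Yₖ: 0.0150, 0.0380, 0.0770, 0.1300, 0.1850, 0.2610, 0.4040, 0.5710, 0.7710, 1.0000
Σ (Xₖ−Xₖ₋₁)(Yₖ+Yₖ₋₁) = (1/10)(0.0150+0.0000) + (1/10)(0.0380+0.0150) + (1/10)(0.0770+0.0380) + (1/10)(0.1300+0.0770) + (1/10)(0.1850+0.1300) + (1/10)(0.2610+0.1850) + (1/10)(0.4040+0.2610) + (1/10)(0.5710+0.4040) + (1/10)(0.7710+0.5710) + (1/10)(1.0000+0.7710)
  = 0.0015 + 0.0053 + 0.0115 + 0.0207 + 0.0315 + 0.0446 + 0.0665 + 0.0975 + 0.1342 + 0.1771 = 0.5904
G = 1 − 0.5904 = 0.4096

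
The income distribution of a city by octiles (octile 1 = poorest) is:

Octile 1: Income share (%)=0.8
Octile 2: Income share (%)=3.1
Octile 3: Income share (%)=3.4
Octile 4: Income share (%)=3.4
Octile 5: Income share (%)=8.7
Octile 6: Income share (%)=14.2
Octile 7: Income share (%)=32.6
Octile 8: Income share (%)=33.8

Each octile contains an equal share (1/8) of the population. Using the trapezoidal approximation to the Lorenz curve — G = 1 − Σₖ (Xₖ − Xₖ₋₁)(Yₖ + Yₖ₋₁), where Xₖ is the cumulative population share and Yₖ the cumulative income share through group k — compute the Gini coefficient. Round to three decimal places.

Cumulative income shares Yₖ: 0.0080, 0.0390, 0.0730, 0.1070, 0.1940, 0.3360, 0.6620, 1.0000
Σ (Xₖ−Xₖ₋₁)(Yₖ+Yₖ₋₁) = (1/8)(0.0080+0.0000) + (1/8)(0.0390+0.0080) + (1/8)(0.0730+0.0390) + (1/8)(0.1070+0.0730) + (1/8)(0.1940+0.1070) + (1/8)(0.3360+0.1940) + (1/8)(0.6620+0.3360) + (1/8)(1.0000+0.6620)
  = 0.0010 + 0.0059 + 0.0140 + 0.0225 + 0.0376 + 0.0663 + 0.1247 + 0.2077 = 0.4798
G = 1 − 0.4798 = 0.5202

0.520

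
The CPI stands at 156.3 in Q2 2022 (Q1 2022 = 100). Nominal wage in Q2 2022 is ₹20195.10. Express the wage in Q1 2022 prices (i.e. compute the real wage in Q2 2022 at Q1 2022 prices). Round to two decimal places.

Real = Nominal ÷ (Index/100) = 20195.10 ÷ (156.3/100)
     = 20195.10 ÷ 1.563 = 12920.7294

12920.73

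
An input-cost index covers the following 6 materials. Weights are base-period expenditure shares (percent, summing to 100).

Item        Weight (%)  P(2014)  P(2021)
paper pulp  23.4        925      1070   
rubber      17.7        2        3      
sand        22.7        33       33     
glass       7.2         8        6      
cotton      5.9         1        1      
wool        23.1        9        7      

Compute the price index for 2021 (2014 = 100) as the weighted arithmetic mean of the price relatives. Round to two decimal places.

paper pulp: 23.4 × (1070/925) = 23.4 × 1.156757 = 27.0681
rubber: 17.7 × (3/2) = 17.7 × 1.500000 = 26.5500
sand: 22.7 × (33/33) = 22.7 × 1.000000 = 22.7000
glass: 7.2 × (6/8) = 7.2 × 0.750000 = 5.4000
cotton: 5.9 × (1/1) = 5.9 × 1.000000 = 5.9000
wool: 23.1 × (7/9) = 23.1 × 0.777778 = 17.9667
Index = Σ wᵢ·(p₁ᵢ/p₀ᵢ) = 27.0681 + 26.5500 + 22.7000 + 5.4000 + 5.9000 + 17.9667 = 105.5848

105.58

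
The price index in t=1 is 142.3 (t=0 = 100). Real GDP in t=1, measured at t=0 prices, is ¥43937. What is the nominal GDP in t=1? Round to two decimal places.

Nominal = Real × (Index/100) = 43937 × (142.3/100)
        = 43937 × 1.423 = 62522.3510

62522.35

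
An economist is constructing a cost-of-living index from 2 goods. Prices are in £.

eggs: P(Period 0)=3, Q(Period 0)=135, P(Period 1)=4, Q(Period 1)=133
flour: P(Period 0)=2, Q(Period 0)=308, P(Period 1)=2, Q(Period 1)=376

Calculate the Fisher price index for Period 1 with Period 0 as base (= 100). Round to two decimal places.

Laspeyres component (base-period weights):
ΣP(Period 1)Q(Period 0) = 4×135 + 2×308 = 540 + 616 = 1156
ΣP(Period 0)Q(Period 0) = 3×135 + 2×308 = 405 + 616 = 1021
L = 1156 / 1021 × 100 = 113.2223
Paasche component (current-period weights):
ΣP(Period 1)Q(Period 1) = 4×133 + 2×376 = 532 + 752 = 1284
ΣP(Period 0)Q(Period 1) = 3×133 + 2×376 = 399 + 752 = 1151
P = 1284 / 1151 × 100 = 111.5552
Fisher = √(L × P) = √(113.2223 × 111.5552) = 112.3857

112.39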